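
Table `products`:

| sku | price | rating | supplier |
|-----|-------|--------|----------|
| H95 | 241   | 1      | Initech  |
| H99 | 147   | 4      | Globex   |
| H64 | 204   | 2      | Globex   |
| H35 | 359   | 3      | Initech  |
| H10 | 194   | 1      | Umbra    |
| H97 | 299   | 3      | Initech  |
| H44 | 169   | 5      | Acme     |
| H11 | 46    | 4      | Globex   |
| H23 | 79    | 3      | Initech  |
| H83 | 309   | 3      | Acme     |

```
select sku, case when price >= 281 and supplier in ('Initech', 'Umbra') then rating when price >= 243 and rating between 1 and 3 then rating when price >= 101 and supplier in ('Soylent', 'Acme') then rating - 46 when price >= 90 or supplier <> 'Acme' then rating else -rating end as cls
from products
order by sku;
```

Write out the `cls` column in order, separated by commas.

sku=H10: price >= 90 or supplier <> 'Acme' → 1
sku=H11: price >= 90 or supplier <> 'Acme' → 4
sku=H23: price >= 90 or supplier <> 'Acme' → 3
sku=H35: price >= 281 and supplier in ('Initech', 'Umbra') → 3
sku=H44: price >= 101 and supplier in ('Soylent', 'Acme') → -41
sku=H64: price >= 90 or supplier <> 'Acme' → 2
sku=H83: price >= 243 and rating between 1 and 3 → 3
sku=H95: price >= 90 or supplier <> 'Acme' → 1
sku=H97: price >= 281 and supplier in ('Initech', 'Umbra') → 3
sku=H99: price >= 90 or supplier <> 'Acme' → 4

1, 4, 3, 3, -41, 2, 3, 1, 3, 4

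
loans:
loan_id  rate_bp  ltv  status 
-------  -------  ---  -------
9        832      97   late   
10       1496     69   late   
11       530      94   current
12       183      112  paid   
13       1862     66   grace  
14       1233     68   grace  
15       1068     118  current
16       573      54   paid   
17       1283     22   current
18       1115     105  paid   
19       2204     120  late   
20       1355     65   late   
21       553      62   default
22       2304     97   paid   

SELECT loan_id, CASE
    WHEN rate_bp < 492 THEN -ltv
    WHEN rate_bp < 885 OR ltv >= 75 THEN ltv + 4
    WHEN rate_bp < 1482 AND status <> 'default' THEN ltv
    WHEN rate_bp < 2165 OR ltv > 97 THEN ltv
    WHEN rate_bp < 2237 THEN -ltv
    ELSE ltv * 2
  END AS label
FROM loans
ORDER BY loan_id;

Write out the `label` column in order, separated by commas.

101, 69, 98, -112, 66, 68, 122, 58, 22, 109, 124, 65, 66, 101

loan_id=9: rate_bp < 885 OR ltv >= 75 → 101
loan_id=10: rate_bp < 2165 OR ltv > 97 → 69
loan_id=11: rate_bp < 885 OR ltv >= 75 → 98
loan_id=12: rate_bp < 492 → -112
loan_id=13: rate_bp < 2165 OR ltv > 97 → 66
loan_id=14: rate_bp < 1482 AND status <> 'default' → 68
loan_id=15: rate_bp < 885 OR ltv >= 75 → 122
loan_id=16: rate_bp < 885 OR ltv >= 75 → 58
loan_id=17: rate_bp < 1482 AND status <> 'default' → 22
loan_id=18: rate_bp < 885 OR ltv >= 75 → 109
loan_id=19: rate_bp < 885 OR ltv >= 75 → 124
loan_id=20: rate_bp < 1482 AND status <> 'default' → 65
loan_id=21: rate_bp < 885 OR ltv >= 75 → 66
loan_id=22: rate_bp < 885 OR ltv >= 75 → 101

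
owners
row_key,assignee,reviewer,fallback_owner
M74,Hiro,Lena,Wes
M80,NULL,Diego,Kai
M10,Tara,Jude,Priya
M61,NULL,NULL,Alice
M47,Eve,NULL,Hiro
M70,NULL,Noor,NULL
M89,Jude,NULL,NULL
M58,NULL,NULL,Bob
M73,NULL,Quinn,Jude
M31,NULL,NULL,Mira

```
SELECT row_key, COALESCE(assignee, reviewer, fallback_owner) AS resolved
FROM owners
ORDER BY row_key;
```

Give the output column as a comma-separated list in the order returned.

Tara, Mira, Eve, Bob, Alice, Noor, Quinn, Hiro, Diego, Jude

row_key=M10: assignee=Tara → Tara
row_key=M31: assignee=NULL, reviewer=NULL, fallback_owner=Mira → Mira
row_key=M47: assignee=Eve → Eve
row_key=M58: assignee=NULL, reviewer=NULL, fallback_owner=Bob → Bob
row_key=M61: assignee=NULL, reviewer=NULL, fallback_owner=Alice → Alice
row_key=M70: assignee=NULL, reviewer=Noor → Noor
row_key=M73: assignee=NULL, reviewer=Quinn → Quinn
row_key=M74: assignee=Hiro → Hiro
row_key=M80: assignee=NULL, reviewer=Diego → Diego
row_key=M89: assignee=Jude → Jude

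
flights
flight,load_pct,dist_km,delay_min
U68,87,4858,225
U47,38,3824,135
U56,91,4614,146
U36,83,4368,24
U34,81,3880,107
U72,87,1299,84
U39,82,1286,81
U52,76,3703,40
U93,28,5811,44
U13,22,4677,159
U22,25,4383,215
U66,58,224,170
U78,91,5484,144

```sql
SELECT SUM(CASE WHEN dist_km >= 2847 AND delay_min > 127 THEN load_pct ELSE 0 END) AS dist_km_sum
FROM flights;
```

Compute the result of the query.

flight=U68: ✓ → 87
flight=U47: ✓ → 38
flight=U56: ✓ → 91
flight=U36: ✗
flight=U34: ✗
flight=U72: ✗
flight=U39: ✗
flight=U52: ✗
flight=U93: ✗
flight=U13: ✓ → 22
flight=U22: ✓ → 25
flight=U66: ✗
flight=U78: ✓ → 91
dist_km_sum = 87 + 38 + 91 + 22 + 25 + 91 = 354

354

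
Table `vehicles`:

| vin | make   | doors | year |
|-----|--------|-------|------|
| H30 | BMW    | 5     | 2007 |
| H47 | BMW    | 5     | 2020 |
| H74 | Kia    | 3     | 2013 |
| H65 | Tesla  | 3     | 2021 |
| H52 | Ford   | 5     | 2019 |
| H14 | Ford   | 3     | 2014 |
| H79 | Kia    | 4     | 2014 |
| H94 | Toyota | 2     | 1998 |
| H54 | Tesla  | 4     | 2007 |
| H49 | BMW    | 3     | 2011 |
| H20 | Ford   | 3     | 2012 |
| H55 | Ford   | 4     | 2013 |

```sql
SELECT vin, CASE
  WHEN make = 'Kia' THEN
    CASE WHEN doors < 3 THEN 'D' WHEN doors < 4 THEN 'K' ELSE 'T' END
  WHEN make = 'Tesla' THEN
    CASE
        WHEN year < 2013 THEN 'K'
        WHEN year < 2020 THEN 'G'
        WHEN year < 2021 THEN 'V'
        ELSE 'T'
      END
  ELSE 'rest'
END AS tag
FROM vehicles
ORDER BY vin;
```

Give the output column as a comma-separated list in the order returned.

rest, rest, rest, rest, rest, rest, K, rest, T, K, T, rest

vin=H14: make='Ford' → outer ELSE → rest
vin=H20: make='Ford' → outer ELSE → rest
vin=H30: make='BMW' → outer ELSE → rest
vin=H47: make='BMW' → outer ELSE → rest
vin=H49: make='BMW' → outer ELSE → rest
vin=H52: make='Ford' → outer ELSE → rest
vin=H54: make='Tesla' → inner[year < 2013] → K
vin=H55: make='Ford' → outer ELSE → rest
vin=H65: make='Tesla' → inner[ELSE] → T
vin=H74: make='Kia' → inner[doors < 4] → K
vin=H79: make='Kia' → inner[ELSE] → T
vin=H94: make='Toyota' → outer ELSE → rest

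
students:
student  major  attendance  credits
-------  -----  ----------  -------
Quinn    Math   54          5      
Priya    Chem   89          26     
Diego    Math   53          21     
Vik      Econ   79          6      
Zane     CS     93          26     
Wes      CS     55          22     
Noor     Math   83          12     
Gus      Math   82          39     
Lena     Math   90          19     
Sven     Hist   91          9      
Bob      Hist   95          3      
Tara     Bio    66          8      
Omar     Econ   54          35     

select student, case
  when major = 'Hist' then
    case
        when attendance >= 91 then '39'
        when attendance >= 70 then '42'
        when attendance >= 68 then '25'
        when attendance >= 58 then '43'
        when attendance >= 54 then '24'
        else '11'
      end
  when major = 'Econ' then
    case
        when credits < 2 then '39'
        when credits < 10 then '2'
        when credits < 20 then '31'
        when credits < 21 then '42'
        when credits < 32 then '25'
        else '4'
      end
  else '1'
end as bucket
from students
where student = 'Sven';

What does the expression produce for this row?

39

student = Sven: major=Hist, attendance=91, credits=9.
major='Hist' → inner[attendance >= 91] → 39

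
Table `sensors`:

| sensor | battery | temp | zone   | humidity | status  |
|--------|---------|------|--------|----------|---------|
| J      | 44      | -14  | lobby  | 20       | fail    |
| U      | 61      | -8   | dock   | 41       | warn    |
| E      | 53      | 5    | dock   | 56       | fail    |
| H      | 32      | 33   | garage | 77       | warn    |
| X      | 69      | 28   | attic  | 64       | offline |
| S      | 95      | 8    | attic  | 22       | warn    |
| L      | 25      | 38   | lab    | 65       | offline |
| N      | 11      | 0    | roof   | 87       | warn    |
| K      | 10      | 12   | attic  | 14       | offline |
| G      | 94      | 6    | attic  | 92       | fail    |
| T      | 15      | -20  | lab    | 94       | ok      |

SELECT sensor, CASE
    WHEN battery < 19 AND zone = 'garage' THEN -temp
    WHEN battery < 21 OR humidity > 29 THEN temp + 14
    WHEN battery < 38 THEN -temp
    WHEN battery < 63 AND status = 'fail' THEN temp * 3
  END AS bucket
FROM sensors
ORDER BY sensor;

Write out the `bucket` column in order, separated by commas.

19, 20, 47, -42, 26, 52, 14, NULL, -6, 6, 42

sensor=E: battery < 21 OR humidity > 29 → 19
sensor=G: battery < 21 OR humidity > 29 → 20
sensor=H: battery < 21 OR humidity > 29 → 47
sensor=J: battery < 63 AND status = 'fail' → -42
sensor=K: battery < 21 OR humidity > 29 → 26
sensor=L: battery < 21 OR humidity > 29 → 52
sensor=N: battery < 21 OR humidity > 29 → 14
sensor=S: (no match → NULL) → NULL
sensor=T: battery < 21 OR humidity > 29 → -6
sensor=U: battery < 21 OR humidity > 29 → 6
sensor=X: battery < 21 OR humidity > 29 → 42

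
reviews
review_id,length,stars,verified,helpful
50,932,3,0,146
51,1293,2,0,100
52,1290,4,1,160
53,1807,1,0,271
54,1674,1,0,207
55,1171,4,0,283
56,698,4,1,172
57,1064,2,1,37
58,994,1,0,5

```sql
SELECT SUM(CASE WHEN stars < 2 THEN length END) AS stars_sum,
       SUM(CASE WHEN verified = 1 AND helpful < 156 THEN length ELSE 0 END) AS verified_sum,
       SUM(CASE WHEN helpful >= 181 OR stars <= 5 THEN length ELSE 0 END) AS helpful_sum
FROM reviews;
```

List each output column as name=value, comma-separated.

stars_sum=4475, verified_sum=1064, helpful_sum=10923

[stars_sum: stars < 2]
review_id=50: ✗
review_id=51: ✗
review_id=52: ✗
review_id=53: ✓ → 1807
review_id=54: ✓ → 1674
review_id=55: ✗
review_id=56: ✗
review_id=57: ✗
review_id=58: ✓ → 994
stars_sum = 1807 + 1674 + 994 = 4475
—
[verified_sum: verified = 1 AND helpful < 156]
review_id=50: ✗
review_id=51: ✗
review_id=52: ✗
review_id=53: ✗
review_id=54: ✗
review_id=55: ✗
review_id=56: ✗
review_id=57: ✓ → 1064
review_id=58: ✗
verified_sum = 1064
—
[helpful_sum: helpful >= 181 OR stars <= 5]
review_id=50: ✓ → 932
review_id=51: ✓ → 1293
review_id=52: ✓ → 1290
review_id=53: ✓ → 1807
review_id=54: ✓ → 1674
review_id=55: ✓ → 1171
review_id=56: ✓ → 698
review_id=57: ✓ → 1064
review_id=58: ✓ → 994
helpful_sum = 932 + 1293 + 1290 + 1807 + 1674 + 1171 + 698 + 1064 + 994 = 10923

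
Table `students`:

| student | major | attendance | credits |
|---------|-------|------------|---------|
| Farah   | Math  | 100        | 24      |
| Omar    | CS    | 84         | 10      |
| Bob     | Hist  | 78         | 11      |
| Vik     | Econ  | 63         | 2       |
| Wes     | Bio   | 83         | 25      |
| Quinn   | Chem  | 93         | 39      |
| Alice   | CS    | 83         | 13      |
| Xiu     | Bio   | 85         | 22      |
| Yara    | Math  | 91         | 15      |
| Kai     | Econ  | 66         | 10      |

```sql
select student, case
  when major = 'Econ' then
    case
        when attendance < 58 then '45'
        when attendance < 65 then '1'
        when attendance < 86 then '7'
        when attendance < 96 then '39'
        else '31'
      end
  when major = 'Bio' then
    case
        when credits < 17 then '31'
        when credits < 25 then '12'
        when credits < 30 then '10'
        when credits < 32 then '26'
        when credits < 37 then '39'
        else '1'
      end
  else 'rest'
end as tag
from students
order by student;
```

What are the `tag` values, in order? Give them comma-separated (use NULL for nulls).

student=Alice: major='CS' → outer ELSE → rest
student=Bob: major='Hist' → outer ELSE → rest
student=Farah: major='Math' → outer ELSE → rest
student=Kai: major='Econ' → inner[attendance < 86] → 7
student=Omar: major='CS' → outer ELSE → rest
student=Quinn: major='Chem' → outer ELSE → rest
student=Vik: major='Econ' → inner[attendance < 65] → 1
student=Wes: major='Bio' → inner[credits < 30] → 10
student=Xiu: major='Bio' → inner[credits < 25] → 12
student=Yara: major='Math' → outer ELSE → rest

rest, rest, rest, 7, rest, rest, 1, 10, 12, rest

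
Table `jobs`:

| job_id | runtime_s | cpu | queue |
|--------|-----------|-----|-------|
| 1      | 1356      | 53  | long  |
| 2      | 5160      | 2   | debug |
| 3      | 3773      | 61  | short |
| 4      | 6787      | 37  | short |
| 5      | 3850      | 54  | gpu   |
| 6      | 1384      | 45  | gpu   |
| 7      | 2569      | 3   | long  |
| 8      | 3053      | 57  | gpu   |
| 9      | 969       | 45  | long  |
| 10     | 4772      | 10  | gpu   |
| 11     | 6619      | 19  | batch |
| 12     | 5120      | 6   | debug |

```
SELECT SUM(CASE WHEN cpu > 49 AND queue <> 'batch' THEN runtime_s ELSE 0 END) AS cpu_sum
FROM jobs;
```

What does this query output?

job_id=1: ✓ → 1356
job_id=2: ✗
job_id=3: ✓ → 3773
job_id=4: ✗
job_id=5: ✓ → 3850
job_id=6: ✗
job_id=7: ✗
job_id=8: ✓ → 3053
job_id=9: ✗
job_id=10: ✗
job_id=11: ✗
job_id=12: ✗
cpu_sum = 1356 + 3773 + 3850 + 3053 = 12032

12032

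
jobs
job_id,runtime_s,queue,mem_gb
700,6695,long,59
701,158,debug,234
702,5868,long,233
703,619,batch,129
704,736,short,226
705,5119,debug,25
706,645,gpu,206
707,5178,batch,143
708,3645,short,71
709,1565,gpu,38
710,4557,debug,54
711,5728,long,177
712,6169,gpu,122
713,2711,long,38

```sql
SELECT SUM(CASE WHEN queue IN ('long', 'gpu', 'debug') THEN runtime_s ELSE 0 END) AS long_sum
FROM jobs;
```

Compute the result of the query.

39215

job_id=700: ✓ → 6695
job_id=701: ✓ → 158
job_id=702: ✓ → 5868
job_id=703: ✗
job_id=704: ✗
job_id=705: ✓ → 5119
job_id=706: ✓ → 645
job_id=707: ✗
job_id=708: ✗
job_id=709: ✓ → 1565
job_id=710: ✓ → 4557
job_id=711: ✓ → 5728
job_id=712: ✓ → 6169
job_id=713: ✓ → 2711
long_sum = 6695 + 158 + 5868 + 5119 + 645 + 1565 + 4557 + 5728 + 6169 + 2711 = 39215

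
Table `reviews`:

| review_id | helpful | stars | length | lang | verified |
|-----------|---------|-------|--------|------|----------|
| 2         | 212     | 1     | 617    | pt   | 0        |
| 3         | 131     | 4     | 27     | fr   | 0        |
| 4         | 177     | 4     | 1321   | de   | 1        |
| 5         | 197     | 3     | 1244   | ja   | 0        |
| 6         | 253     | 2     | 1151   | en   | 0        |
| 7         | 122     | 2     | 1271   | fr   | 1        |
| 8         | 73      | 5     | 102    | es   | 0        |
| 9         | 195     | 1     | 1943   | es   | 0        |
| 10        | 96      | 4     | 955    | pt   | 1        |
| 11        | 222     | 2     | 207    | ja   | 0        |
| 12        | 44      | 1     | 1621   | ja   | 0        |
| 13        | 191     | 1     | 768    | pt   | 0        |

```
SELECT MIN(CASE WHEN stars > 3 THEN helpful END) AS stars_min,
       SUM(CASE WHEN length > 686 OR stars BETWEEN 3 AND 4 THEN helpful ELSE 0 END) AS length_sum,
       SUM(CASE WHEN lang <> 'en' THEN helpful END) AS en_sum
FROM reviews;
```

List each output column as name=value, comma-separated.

stars_min=73, length_sum=1406, en_sum=1660

[stars_min: stars > 3]
review_id=2: ✗
review_id=3: ✓ → 131
review_id=4: ✓ → 177
review_id=5: ✗
review_id=6: ✗
review_id=7: ✗
review_id=8: ✓ → 73
review_id=9: ✗
review_id=10: ✓ → 96
review_id=11: ✗
review_id=12: ✗
review_id=13: ✗
stars_min = MIN(131, 177, 73, 96) = 73
—
[length_sum: length > 686 OR stars BETWEEN 3 AND 4]
review_id=2: ✗
review_id=3: ✓ → 131
review_id=4: ✓ → 177
review_id=5: ✓ → 197
review_id=6: ✓ → 253
review_id=7: ✓ → 122
review_id=8: ✗
review_id=9: ✓ → 195
review_id=10: ✓ → 96
review_id=11: ✗
review_id=12: ✓ → 44
review_id=13: ✓ → 191
length_sum = 131 + 177 + 197 + 253 + 122 + 195 + 96 + 44 + 191 = 1406
—
[en_sum: lang <> 'en']
review_id=2: ✓ → 212
review_id=3: ✓ → 131
review_id=4: ✓ → 177
review_id=5: ✓ → 197
review_id=6: ✗
review_id=7: ✓ → 122
review_id=8: ✓ → 73
review_id=9: ✓ → 195
review_id=10: ✓ → 96
review_id=11: ✓ → 222
review_id=12: ✓ → 44
review_id=13: ✓ → 191
en_sum = 212 + 131 + 177 + 197 + 122 + 73 + 195 + 96 + 222 + 44 + 191 = 1660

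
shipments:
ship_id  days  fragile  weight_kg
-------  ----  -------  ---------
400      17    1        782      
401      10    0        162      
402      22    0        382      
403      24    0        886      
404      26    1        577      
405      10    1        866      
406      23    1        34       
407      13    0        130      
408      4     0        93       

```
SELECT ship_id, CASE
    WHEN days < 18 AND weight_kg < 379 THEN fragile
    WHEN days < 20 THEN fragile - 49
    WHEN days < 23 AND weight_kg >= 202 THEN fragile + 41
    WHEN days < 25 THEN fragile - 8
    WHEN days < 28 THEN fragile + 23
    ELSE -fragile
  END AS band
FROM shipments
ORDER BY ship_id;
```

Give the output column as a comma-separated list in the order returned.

-48, 0, 41, -8, 24, -48, -7, 0, 0

ship_id=400: days < 20 → -48
ship_id=401: days < 18 AND weight_kg < 379 → 0
ship_id=402: days < 23 AND weight_kg >= 202 → 41
ship_id=403: days < 25 → -8
ship_id=404: days < 28 → 24
ship_id=405: days < 20 → -48
ship_id=406: days < 25 → -7
ship_id=407: days < 18 AND weight_kg < 379 → 0
ship_id=408: days < 18 AND weight_kg < 379 → 0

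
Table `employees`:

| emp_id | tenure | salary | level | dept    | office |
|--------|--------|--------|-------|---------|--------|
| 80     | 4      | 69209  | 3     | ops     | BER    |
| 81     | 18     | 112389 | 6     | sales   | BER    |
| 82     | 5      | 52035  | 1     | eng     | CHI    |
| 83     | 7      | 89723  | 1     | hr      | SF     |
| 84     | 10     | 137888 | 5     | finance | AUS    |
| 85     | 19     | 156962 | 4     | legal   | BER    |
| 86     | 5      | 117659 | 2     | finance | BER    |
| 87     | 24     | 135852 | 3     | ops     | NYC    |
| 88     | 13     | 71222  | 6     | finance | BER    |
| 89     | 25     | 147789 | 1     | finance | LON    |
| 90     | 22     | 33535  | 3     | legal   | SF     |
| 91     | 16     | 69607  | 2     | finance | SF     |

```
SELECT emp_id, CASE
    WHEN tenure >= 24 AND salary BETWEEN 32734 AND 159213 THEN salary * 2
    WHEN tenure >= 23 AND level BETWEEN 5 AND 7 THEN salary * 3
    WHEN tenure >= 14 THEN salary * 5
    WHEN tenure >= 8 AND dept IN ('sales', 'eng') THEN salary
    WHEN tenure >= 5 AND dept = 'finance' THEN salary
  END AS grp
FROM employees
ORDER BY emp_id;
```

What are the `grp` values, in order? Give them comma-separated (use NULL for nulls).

emp_id=80: (no match → NULL) → NULL
emp_id=81: tenure >= 14 → 561945
emp_id=82: (no match → NULL) → NULL
emp_id=83: (no match → NULL) → NULL
emp_id=84: tenure >= 5 AND dept = 'finance' → 137888
emp_id=85: tenure >= 14 → 784810
emp_id=86: tenure >= 5 AND dept = 'finance' → 117659
emp_id=87: tenure >= 24 AND salary BETWEEN 32734 AND 159213 → 271704
emp_id=88: tenure >= 5 AND dept = 'finance' → 71222
emp_id=89: tenure >= 24 AND salary BETWEEN 32734 AND 159213 → 295578
emp_id=90: tenure >= 14 → 167675
emp_id=91: tenure >= 14 → 348035

NULL, 561945, NULL, NULL, 137888, 784810, 117659, 271704, 71222, 295578, 167675, 348035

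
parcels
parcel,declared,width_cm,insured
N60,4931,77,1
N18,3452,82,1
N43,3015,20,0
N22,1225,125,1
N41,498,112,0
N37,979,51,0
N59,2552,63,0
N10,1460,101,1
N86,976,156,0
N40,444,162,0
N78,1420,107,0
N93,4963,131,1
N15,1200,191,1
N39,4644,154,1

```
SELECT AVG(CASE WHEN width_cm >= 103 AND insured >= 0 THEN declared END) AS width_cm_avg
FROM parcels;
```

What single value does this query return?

1921.25

parcel=N60: ✗
parcel=N18: ✗
parcel=N43: ✗
parcel=N22: ✓ → 1225
parcel=N41: ✓ → 498
parcel=N37: ✗
parcel=N59: ✗
parcel=N10: ✗
parcel=N86: ✓ → 976
parcel=N40: ✓ → 444
parcel=N78: ✓ → 1420
parcel=N93: ✓ → 4963
parcel=N15: ✓ → 1200
parcel=N39: ✓ → 4644
width_cm_avg = (1225 + 498 + 976 + 444 + 1420 + 4963 + 1200 + 4644) / 8 = 1921.25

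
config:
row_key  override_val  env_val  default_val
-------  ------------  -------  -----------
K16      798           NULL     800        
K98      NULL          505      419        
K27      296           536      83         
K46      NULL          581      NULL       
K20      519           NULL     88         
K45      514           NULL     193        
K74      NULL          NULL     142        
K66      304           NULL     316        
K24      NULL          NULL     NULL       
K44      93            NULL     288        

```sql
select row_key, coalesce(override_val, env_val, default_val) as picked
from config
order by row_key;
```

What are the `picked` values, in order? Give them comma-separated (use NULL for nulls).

798, 519, NULL, 296, 93, 514, 581, 304, 142, 505

row_key=K16: override_val=798 → 798
row_key=K20: override_val=519 → 519
row_key=K24: override_val=NULL, env_val=NULL, default_val=NULL (all NULL) → NULL
row_key=K27: override_val=296 → 296
row_key=K44: override_val=93 → 93
row_key=K45: override_val=514 → 514
row_key=K46: override_val=NULL, env_val=581 → 581
row_key=K66: override_val=304 → 304
row_key=K74: override_val=NULL, env_val=NULL, default_val=142 → 142
row_key=K98: override_val=NULL, env_val=505 → 505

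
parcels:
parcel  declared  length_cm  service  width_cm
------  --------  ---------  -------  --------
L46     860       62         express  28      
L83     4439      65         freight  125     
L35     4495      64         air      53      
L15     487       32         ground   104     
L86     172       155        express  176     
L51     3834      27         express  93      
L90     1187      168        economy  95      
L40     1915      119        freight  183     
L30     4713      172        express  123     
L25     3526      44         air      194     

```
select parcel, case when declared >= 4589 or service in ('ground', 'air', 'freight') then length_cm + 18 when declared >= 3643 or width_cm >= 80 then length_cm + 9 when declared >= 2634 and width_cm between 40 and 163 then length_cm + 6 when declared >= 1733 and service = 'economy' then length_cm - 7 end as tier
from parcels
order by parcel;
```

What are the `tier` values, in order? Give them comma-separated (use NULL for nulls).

50, 62, 190, 82, 137, NULL, 36, 83, 164, 177

parcel=L15: declared >= 4589 or service in ('ground', 'air', 'freight') → 50
parcel=L25: declared >= 4589 or service in ('ground', 'air', 'freight') → 62
parcel=L30: declared >= 4589 or service in ('ground', 'air', 'freight') → 190
parcel=L35: declared >= 4589 or service in ('ground', 'air', 'freight') → 82
parcel=L40: declared >= 4589 or service in ('ground', 'air', 'freight') → 137
parcel=L46: (no match → NULL) → NULL
parcel=L51: declared >= 3643 or width_cm >= 80 → 36
parcel=L83: declared >= 4589 or service in ('ground', 'air', 'freight') → 83
parcel=L86: declared >= 3643 or width_cm >= 80 → 164
parcel=L90: declared >= 3643 or width_cm >= 80 → 177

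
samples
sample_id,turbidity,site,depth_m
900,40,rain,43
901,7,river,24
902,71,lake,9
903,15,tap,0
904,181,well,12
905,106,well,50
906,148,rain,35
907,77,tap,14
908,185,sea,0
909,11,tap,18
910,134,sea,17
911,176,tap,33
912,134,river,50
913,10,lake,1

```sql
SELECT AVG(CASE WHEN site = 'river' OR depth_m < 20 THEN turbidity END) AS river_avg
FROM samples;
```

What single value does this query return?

sample_id=900: ✗
sample_id=901: ✓ → 7
sample_id=902: ✓ → 71
sample_id=903: ✓ → 15
sample_id=904: ✓ → 181
sample_id=905: ✗
sample_id=906: ✗
sample_id=907: ✓ → 77
sample_id=908: ✓ → 185
sample_id=909: ✓ → 11
sample_id=910: ✓ → 134
sample_id=911: ✗
sample_id=912: ✓ → 134
sample_id=913: ✓ → 10
river_avg = (7 + 71 + 15 + 181 + 77 + 185 + 11 + 134 + 134 + 10) / 10 = 82.5

82.5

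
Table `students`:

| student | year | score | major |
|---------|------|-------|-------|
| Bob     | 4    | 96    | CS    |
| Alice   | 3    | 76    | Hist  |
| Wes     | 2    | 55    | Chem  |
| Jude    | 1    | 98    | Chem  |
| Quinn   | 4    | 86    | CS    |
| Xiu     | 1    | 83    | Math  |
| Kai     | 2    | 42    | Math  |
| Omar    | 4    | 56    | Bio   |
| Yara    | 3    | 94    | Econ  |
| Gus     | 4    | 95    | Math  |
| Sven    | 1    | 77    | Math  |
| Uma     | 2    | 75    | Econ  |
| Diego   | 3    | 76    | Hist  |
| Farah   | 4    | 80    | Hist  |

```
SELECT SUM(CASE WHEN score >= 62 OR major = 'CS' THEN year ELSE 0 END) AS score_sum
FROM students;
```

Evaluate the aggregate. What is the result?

30

student=Bob: ✓ → 4
student=Alice: ✓ → 3
student=Wes: ✗
student=Jude: ✓ → 1
student=Quinn: ✓ → 4
student=Xiu: ✓ → 1
student=Kai: ✗
student=Omar: ✗
student=Yara: ✓ → 3
student=Gus: ✓ → 4
student=Sven: ✓ → 1
student=Uma: ✓ → 2
student=Diego: ✓ → 3
student=Farah: ✓ → 4
score_sum = 4 + 3 + 1 + 4 + 1 + 3 + 4 + 1 + 2 + 3 + 4 = 30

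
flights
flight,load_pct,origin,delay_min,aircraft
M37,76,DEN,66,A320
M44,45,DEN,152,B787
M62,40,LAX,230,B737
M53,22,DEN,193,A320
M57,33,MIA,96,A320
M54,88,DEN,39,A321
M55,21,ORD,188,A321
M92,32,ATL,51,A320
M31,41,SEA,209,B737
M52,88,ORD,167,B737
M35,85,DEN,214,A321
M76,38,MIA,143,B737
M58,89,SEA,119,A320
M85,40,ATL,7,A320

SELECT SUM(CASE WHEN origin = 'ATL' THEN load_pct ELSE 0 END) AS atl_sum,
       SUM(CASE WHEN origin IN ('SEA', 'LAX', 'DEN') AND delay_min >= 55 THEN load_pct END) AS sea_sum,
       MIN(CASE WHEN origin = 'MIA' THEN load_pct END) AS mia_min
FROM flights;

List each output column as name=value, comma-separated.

[atl_sum: origin = 'ATL']
flight=M37: ✗
flight=M44: ✗
flight=M62: ✗
flight=M53: ✗
flight=M57: ✗
flight=M54: ✗
flight=M55: ✗
flight=M92: ✓ → 32
flight=M31: ✗
flight=M52: ✗
flight=M35: ✗
flight=M76: ✗
flight=M58: ✗
flight=M85: ✓ → 40
atl_sum = 32 + 40 = 72
—
[sea_sum: origin IN ('SEA', 'LAX', 'DEN') AND delay_min >= 55]
flight=M37: ✓ → 76
flight=M44: ✓ → 45
flight=M62: ✓ → 40
flight=M53: ✓ → 22
flight=M57: ✗
flight=M54: ✗
flight=M55: ✗
flight=M92: ✗
flight=M31: ✓ → 41
flight=M52: ✗
flight=M35: ✓ → 85
flight=M76: ✗
flight=M58: ✓ → 89
flight=M85: ✗
sea_sum = 76 + 45 + 40 + 22 + 41 + 85 + 89 = 398
—
[mia_min: origin = 'MIA']
flight=M37: ✗
flight=M44: ✗
flight=M62: ✗
flight=M53: ✗
flight=M57: ✓ → 33
flight=M54: ✗
flight=M55: ✗
flight=M92: ✗
flight=M31: ✗
flight=M52: ✗
flight=M35: ✗
flight=M76: ✓ → 38
flight=M58: ✗
flight=M85: ✗
mia_min = MIN(33, 38) = 33

atl_sum=72, sea_sum=398, mia_min=33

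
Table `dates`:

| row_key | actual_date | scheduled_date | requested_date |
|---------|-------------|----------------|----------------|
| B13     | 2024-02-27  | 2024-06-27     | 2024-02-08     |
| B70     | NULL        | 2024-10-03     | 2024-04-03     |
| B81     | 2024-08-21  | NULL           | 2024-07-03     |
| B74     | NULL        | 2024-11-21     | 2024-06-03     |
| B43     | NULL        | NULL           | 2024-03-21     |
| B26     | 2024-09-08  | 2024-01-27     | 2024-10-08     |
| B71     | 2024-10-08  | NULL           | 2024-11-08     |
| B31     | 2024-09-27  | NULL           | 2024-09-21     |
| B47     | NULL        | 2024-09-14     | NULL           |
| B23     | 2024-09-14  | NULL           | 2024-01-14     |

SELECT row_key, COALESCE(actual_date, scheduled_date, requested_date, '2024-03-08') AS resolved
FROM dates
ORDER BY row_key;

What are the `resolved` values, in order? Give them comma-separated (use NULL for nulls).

row_key=B13: actual_date=2024-02-27 → 2024-02-27
row_key=B23: actual_date=2024-09-14 → 2024-09-14
row_key=B26: actual_date=2024-09-08 → 2024-09-08
row_key=B31: actual_date=2024-09-27 → 2024-09-27
row_key=B43: actual_date=NULL, scheduled_date=NULL, requested_date=2024-03-21 → 2024-03-21
row_key=B47: actual_date=NULL, scheduled_date=2024-09-14 → 2024-09-14
row_key=B70: actual_date=NULL, scheduled_date=2024-10-03 → 2024-10-03
row_key=B71: actual_date=2024-10-08 → 2024-10-08
row_key=B74: actual_date=NULL, scheduled_date=2024-11-21 → 2024-11-21
row_key=B81: actual_date=2024-08-21 → 2024-08-21

2024-02-27, 2024-09-14, 2024-09-08, 2024-09-27, 2024-03-21, 2024-09-14, 2024-10-03, 2024-10-08, 2024-11-21, 2024-08-21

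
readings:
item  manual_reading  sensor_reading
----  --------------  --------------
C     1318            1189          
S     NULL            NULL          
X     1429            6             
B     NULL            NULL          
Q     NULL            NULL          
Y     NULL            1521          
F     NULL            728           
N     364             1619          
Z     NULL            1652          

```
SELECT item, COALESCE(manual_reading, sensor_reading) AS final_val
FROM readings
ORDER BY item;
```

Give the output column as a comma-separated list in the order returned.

NULL, 1318, 728, 364, NULL, NULL, 1429, 1521, 1652

item=B: manual_reading=NULL, sensor_reading=NULL (all NULL) → NULL
item=C: manual_reading=1318 → 1318
item=F: manual_reading=NULL, sensor_reading=728 → 728
item=N: manual_reading=364 → 364
item=Q: manual_reading=NULL, sensor_reading=NULL (all NULL) → NULL
item=S: manual_reading=NULL, sensor_reading=NULL (all NULL) → NULL
item=X: manual_reading=1429 → 1429
item=Y: manual_reading=NULL, sensor_reading=1521 → 1521
item=Z: manual_reading=NULL, sensor_reading=1652 → 1652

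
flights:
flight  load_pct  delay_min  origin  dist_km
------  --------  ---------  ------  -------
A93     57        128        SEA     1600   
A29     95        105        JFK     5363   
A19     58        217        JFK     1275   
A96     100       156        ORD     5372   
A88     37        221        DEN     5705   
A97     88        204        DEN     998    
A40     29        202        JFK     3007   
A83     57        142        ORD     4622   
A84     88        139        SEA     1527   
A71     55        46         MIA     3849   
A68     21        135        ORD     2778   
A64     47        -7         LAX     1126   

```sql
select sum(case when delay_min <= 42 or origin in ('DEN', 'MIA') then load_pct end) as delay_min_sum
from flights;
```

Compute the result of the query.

flight=A93: ✗
flight=A29: ✗
flight=A19: ✗
flight=A96: ✗
flight=A88: ✓ → 37
flight=A97: ✓ → 88
flight=A40: ✗
flight=A83: ✗
flight=A84: ✗
flight=A71: ✓ → 55
flight=A68: ✗
flight=A64: ✓ → 47
delay_min_sum = 37 + 88 + 55 + 47 = 227

227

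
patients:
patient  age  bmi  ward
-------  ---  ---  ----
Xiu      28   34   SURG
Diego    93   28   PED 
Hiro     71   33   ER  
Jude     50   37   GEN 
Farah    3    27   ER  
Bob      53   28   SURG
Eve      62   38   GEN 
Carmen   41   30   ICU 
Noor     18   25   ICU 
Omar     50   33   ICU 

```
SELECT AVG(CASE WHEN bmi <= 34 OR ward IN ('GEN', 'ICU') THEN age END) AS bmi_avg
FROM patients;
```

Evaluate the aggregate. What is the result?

patient=Xiu: ✓ → 28
patient=Diego: ✓ → 93
patient=Hiro: ✓ → 71
patient=Jude: ✓ → 50
patient=Farah: ✓ → 3
patient=Bob: ✓ → 53
patient=Eve: ✓ → 62
patient=Carmen: ✓ → 41
patient=Noor: ✓ → 18
patient=Omar: ✓ → 50
bmi_avg = (28 + 93 + 71 + 50 + 3 + 53 + 62 + 41 + 18 + 50) / 10 = 46.9

46.9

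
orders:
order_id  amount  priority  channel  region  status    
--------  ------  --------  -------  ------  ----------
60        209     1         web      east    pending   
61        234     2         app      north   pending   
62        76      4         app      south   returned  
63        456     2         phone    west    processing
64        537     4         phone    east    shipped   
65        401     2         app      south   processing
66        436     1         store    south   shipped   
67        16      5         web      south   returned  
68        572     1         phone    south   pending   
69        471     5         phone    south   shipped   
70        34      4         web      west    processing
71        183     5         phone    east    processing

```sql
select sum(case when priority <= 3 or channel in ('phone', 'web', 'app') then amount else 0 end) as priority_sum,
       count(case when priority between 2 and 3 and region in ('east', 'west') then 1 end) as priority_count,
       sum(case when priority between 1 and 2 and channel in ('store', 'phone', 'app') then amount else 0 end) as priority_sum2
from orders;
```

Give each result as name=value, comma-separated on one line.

[priority_sum: priority <= 3 or channel in ('phone', 'web', 'app')]
order_id=60: ✓ → 209
order_id=61: ✓ → 234
order_id=62: ✓ → 76
order_id=63: ✓ → 456
order_id=64: ✓ → 537
order_id=65: ✓ → 401
order_id=66: ✓ → 436
order_id=67: ✓ → 16
order_id=68: ✓ → 572
order_id=69: ✓ → 471
order_id=70: ✓ → 34
order_id=71: ✓ → 183
priority_sum = 209 + 234 + 76 + 456 + 537 + 401 + 436 + 16 + 572 + 471 + 34 + 183 = 3625
—
[priority_count: priority between 2 and 3 and region in ('east', 'west')]
order_id=60: ✗
order_id=61: ✗
order_id=62: ✗
order_id=63: ✓ → 1
order_id=64: ✗
order_id=65: ✗
order_id=66: ✗
order_id=67: ✗
order_id=68: ✗
order_id=69: ✗
order_id=70: ✗
order_id=71: ✗
priority_count = COUNT(1) = 1
—
[priority_sum2: priority between 1 and 2 and channel in ('store', 'phone', 'app')]
order_id=60: ✗
order_id=61: ✓ → 234
order_id=62: ✗
order_id=63: ✓ → 456
order_id=64: ✗
order_id=65: ✓ → 401
order_id=66: ✓ → 436
order_id=67: ✗
order_id=68: ✓ → 572
order_id=69: ✗
order_id=70: ✗
order_id=71: ✗
priority_sum2 = 234 + 456 + 401 + 436 + 572 = 2099

priority_sum=3625, priority_count=1, priority_sum2=2099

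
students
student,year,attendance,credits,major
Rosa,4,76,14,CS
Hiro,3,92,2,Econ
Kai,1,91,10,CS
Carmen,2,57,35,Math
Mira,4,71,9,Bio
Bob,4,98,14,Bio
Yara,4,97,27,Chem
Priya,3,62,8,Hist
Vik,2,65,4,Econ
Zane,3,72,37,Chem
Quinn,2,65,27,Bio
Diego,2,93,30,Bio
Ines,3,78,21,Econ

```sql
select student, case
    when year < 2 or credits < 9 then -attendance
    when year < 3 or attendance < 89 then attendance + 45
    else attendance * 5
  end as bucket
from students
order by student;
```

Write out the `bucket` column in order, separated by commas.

student=Bob: ELSE → 490
student=Carmen: year < 3 or attendance < 89 → 102
student=Diego: year < 3 or attendance < 89 → 138
student=Hiro: year < 2 or credits < 9 → -92
student=Ines: year < 3 or attendance < 89 → 123
student=Kai: year < 2 or credits < 9 → -91
student=Mira: year < 3 or attendance < 89 → 116
student=Priya: year < 2 or credits < 9 → -62
student=Quinn: year < 3 or attendance < 89 → 110
student=Rosa: year < 3 or attendance < 89 → 121
student=Vik: year < 2 or credits < 9 → -65
student=Yara: ELSE → 485
student=Zane: year < 3 or attendance < 89 → 117

490, 102, 138, -92, 123, -91, 116, -62, 110, 121, -65, 485, 117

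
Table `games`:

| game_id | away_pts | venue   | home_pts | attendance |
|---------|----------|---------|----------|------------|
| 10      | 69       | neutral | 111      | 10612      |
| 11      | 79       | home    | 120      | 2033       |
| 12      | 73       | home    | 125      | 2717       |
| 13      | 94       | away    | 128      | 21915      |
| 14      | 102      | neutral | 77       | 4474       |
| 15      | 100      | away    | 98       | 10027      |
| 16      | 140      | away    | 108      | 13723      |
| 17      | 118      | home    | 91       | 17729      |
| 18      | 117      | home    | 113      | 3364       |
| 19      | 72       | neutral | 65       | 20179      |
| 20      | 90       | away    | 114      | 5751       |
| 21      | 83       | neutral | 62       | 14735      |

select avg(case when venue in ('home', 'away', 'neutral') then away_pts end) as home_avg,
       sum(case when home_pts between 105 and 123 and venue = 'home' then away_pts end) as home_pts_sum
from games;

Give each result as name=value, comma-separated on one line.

home_avg=94.75, home_pts_sum=196

[home_avg: venue in ('home', 'away', 'neutral')]
game_id=10: ✓ → 69
game_id=11: ✓ → 79
game_id=12: ✓ → 73
game_id=13: ✓ → 94
game_id=14: ✓ → 102
game_id=15: ✓ → 100
game_id=16: ✓ → 140
game_id=17: ✓ → 118
game_id=18: ✓ → 117
game_id=19: ✓ → 72
game_id=20: ✓ → 90
game_id=21: ✓ → 83
home_avg = (69 + 79 + 73 + 94 + 102 + 100 + 140 + 118 + 117 + 72 + 90 + 83) / 12 = 94.75
—
[home_pts_sum: home_pts between 105 and 123 and venue = 'home']
game_id=10: ✗
game_id=11: ✓ → 79
game_id=12: ✗
game_id=13: ✗
game_id=14: ✗
game_id=15: ✗
game_id=16: ✗
game_id=17: ✗
game_id=18: ✓ → 117
game_id=19: ✗
game_id=20: ✗
game_id=21: ✗
home_pts_sum = 79 + 117 = 196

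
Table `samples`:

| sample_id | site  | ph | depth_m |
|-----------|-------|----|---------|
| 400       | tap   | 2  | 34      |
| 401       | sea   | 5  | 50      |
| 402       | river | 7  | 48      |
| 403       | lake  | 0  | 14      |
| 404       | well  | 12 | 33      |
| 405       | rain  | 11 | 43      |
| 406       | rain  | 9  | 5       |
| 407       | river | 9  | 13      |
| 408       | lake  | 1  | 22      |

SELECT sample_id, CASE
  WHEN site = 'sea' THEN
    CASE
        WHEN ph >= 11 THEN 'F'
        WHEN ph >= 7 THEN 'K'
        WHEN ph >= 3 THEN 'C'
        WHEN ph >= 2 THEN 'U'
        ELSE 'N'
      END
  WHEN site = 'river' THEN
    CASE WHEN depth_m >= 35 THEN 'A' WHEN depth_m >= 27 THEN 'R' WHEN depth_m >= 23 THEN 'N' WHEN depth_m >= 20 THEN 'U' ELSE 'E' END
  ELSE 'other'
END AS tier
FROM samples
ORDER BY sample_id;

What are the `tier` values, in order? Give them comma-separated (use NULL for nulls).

sample_id=400: site='tap' → outer ELSE → other
sample_id=401: site='sea' → inner[ph >= 3] → C
sample_id=402: site='river' → inner[depth_m >= 35] → A
sample_id=403: site='lake' → outer ELSE → other
sample_id=404: site='well' → outer ELSE → other
sample_id=405: site='rain' → outer ELSE → other
sample_id=406: site='rain' → outer ELSE → other
sample_id=407: site='river' → inner[ELSE] → E
sample_id=408: site='lake' → outer ELSE → other

other, C, A, other, other, other, other, E, other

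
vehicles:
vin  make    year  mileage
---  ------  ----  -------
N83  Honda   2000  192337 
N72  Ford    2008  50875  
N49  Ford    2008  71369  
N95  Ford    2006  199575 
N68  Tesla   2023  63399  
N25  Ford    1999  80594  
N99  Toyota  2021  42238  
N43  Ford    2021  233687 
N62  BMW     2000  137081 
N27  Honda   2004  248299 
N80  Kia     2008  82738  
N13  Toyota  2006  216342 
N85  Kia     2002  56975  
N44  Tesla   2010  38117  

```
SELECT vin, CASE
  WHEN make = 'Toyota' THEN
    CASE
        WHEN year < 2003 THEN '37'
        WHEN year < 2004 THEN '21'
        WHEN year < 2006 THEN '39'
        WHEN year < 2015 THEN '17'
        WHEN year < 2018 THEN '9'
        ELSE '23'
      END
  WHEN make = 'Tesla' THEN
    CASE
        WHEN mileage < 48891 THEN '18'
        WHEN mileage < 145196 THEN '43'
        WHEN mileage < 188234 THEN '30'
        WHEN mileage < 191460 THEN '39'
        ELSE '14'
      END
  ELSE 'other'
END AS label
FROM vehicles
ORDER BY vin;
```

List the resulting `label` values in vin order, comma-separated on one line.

17, other, other, other, 18, other, other, 43, other, other, other, other, other, 23

vin=N13: make='Toyota' → inner[year < 2015] → 17
vin=N25: make='Ford' → outer ELSE → other
vin=N27: make='Honda' → outer ELSE → other
vin=N43: make='Ford' → outer ELSE → other
vin=N44: make='Tesla' → inner[mileage < 48891] → 18
vin=N49: make='Ford' → outer ELSE → other
vin=N62: make='BMW' → outer ELSE → other
vin=N68: make='Tesla' → inner[mileage < 145196] → 43
vin=N72: make='Ford' → outer ELSE → other
vin=N80: make='Kia' → outer ELSE → other
vin=N83: make='Honda' → outer ELSE → other
vin=N85: make='Kia' → outer ELSE → other
vin=N95: make='Ford' → outer ELSE → other
vin=N99: make='Toyota' → inner[ELSE] → 23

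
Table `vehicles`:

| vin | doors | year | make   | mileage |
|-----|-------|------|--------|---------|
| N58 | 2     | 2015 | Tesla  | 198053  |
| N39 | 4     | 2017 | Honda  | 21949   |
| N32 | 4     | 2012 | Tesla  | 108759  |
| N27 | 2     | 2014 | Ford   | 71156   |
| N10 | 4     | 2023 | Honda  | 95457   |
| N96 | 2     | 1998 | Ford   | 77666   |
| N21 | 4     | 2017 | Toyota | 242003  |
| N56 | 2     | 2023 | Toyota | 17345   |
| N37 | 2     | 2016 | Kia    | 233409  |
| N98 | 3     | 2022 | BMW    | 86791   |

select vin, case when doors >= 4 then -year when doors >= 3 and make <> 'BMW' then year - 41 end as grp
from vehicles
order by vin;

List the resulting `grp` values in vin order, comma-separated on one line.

-2023, -2017, NULL, -2012, NULL, -2017, NULL, NULL, NULL, NULL

vin=N10: doors >= 4 → -2023
vin=N21: doors >= 4 → -2017
vin=N27: (no match → NULL) → NULL
vin=N32: doors >= 4 → -2012
vin=N37: (no match → NULL) → NULL
vin=N39: doors >= 4 → -2017
vin=N56: (no match → NULL) → NULL
vin=N58: (no match → NULL) → NULL
vin=N96: (no match → NULL) → NULL
vin=N98: (no match → NULL) → NULL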